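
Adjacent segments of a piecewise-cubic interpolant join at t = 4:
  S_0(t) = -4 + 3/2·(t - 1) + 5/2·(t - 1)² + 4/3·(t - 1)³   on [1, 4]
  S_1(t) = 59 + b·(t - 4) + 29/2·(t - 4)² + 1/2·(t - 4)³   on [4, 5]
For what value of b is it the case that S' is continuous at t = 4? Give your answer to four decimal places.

52.5000

S_0'(t) = 3/2 + 5·(t - 1) + 4·(t - 1)², so S_0'(4) = 105/2. On the right, S_1'(4) = b, so b = 105/2.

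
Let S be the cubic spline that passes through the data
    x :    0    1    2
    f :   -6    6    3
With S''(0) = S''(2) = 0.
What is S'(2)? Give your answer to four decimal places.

-6.7500

Write M_i for S''(x_i). With h_i = 1, 1 and divided differences Δ_i = 12, -3, the continuity of S' gives the tridiagonal system
  1·M_0 + 4·M_1 + 1·M_2 = 6(Δ_1 - Δ_0) = -90
Natural end conditions: M_0 = M_2 = 0.
Solving: M_0 = 0, M_1 = -45/2, M_2 = 0.
On [1, 2], S'(x) = b_1 + 2c_1·(x - 1) + 3d_1·(x - 1)² with b_1 = Δ_1 - h_1(2M_1 + M_2)/6 = 9/2, c_1 = M_1/2 = -45/4, d_1 = (M_2 - M_1)/(6h_1) = 15/4. So S'(2) = -27/4.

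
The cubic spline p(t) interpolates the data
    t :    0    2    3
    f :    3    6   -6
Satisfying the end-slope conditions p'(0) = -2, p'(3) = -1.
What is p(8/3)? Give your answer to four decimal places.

-3.5247

With σ_i denoting the second derivative at x_i, h_i = 2, 1, and Δ_i = (y_(i+1) − y_i)/h_i = 3/2, -12:
  2·σ_0 + 6·σ_1 + 1·σ_2 = 6(Δ_1 - Δ_0) = -81
Clamped end conditions give two more equations: 2h_0·σ_0 + h_0·σ_1 = 6(Δ_0 - p'(0)) = 21 and h_1·σ_1 + 2h_1·σ_2 = 6(p'(3) - Δ_1) = 66.
Solving: σ_0 = 229/12, σ_1 = -83/3, σ_2 = 281/6.
On [2, 3], p(t) = 6 - 127/12·(t - 2) - 83/6·(t - 2)² + 149/12·(t - 2)³.
With (t - 2) = 2/3: p(8/3) = -571/162.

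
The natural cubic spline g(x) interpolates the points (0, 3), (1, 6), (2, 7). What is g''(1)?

-3

Let σ_i = g''(x_i). Step sizes h_i = 1, 1; slopes of the chords Δ_i = (y_(i+1) - y_i)/h_i = 3, 1.
  1·σ_0 + 4·σ_1 + 1·σ_2 = 6(Δ_1 - Δ_0) = -12
Natural end conditions: σ_0 = σ_2 = 0.
Solving: σ_0 = 0, σ_1 = -3, σ_2 = 0.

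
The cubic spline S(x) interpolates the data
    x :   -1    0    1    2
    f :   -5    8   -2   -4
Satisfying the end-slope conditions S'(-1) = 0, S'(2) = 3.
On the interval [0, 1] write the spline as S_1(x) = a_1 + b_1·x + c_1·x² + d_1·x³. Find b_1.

Let M_i = S''(x_i). Step sizes h_i = 1, 1, 1; slopes of the chords Δ_i = (y_(i+1) - y_i)/h_i = 13, -10, -2.
  1·M_0 + 4·M_1 + 1·M_2 = 6(Δ_1 - Δ_0) = -138
  1·M_1 + 4·M_2 + 1·M_3 = 6(Δ_2 - Δ_1) = 48
Clamped end conditions give two more equations: 2h_0·M_0 + h_0·M_1 = 6(Δ_0 - S'(-1)) = 78 and h_2·M_2 + 2h_2·M_3 = 6(S'(2) - Δ_2) = 30.
Forward elimination and back-substitution give M_0 = 68, M_1 = -58, M_2 = 26, M_3 = 2.
On [0, 1], with S_1(x) = a_1 + b_1·x + c_1·x² + d_1·x³: c_1 = M_1/2 = -29, d_1 = (M_2 - M_1)/(6h_1) = 14, b_1 = Δ_1 - h_1(2M_1 + M_2)/6 = 5.

5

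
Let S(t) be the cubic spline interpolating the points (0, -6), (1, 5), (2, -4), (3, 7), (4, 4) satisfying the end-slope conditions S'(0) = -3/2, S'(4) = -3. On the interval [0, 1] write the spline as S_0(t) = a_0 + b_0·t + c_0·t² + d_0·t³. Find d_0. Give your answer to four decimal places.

With M_i denoting the second derivative at x_i, h_i = 1, 1, 1, 1, and Δ_i = (y_(i+1) − y_i)/h_i = 11, -9, 11, -3:
  1·M_0 + 4·M_1 + 1·M_2 = 6(Δ_1 - Δ_0) = -120
  1·M_1 + 4·M_2 + 1·M_3 = 6(Δ_2 - Δ_1) = 120
  1·M_2 + 4·M_3 + 1·M_4 = 6(Δ_3 - Δ_2) = -84
Clamped end conditions give two more equations: 2h_0·M_0 + h_0·M_1 = 6(Δ_0 - S'(0)) = 75 and h_3·M_3 + 2h_3·M_4 = 6(S'(4) - Δ_3) = 0.
Solving: M_0 = 543/8, M_1 = -243/4, M_2 = 441/8, M_3 = -159/4, M_4 = 159/8.
On [0, 1], with S_0(t) = a_0 + b_0·t + c_0·t² + d_0·t³: c_0 = M_0/2 = 543/16, d_0 = (M_1 - M_0)/(6h_0) = -343/16, b_0 = Δ_0 - h_0(2M_0 + M_1)/6 = -3/2.

-21.4375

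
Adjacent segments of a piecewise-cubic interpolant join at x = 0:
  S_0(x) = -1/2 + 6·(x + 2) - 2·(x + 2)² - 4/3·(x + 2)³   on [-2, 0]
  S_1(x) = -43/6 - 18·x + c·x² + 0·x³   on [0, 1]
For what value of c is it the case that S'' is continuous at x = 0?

S_0''(x) = -4 - 8·(x + 2), so S_0''(0) = -20. On the right, S_1''(0) = 2c, so c = -10.

-10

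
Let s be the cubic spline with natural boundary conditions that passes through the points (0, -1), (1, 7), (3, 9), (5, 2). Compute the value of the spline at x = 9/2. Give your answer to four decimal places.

4.0270

Let m_i = s''(x_i). Step sizes h_i = 1, 2, 2; slopes of the chords Δ_i = (y_(i+1) - y_i)/h_i = 8, 1, -7/2.
  1·m_0 + 6·m_1 + 2·m_2 = 6(Δ_1 - Δ_0) = -42
  2·m_1 + 8·m_2 + 2·m_3 = 6(Δ_2 - Δ_1) = -27
Natural end conditions: m_0 = m_3 = 0.
Forward elimination and back-substitution give m_0 = 0, m_1 = -141/22, m_2 = -39/22, m_3 = 0.
On [3, 5], s(x) = 9 - 51/22·(x - 3) - 39/44·(x - 3)² + 13/88·(x - 3)³.
With (x - 3) = 3/2: s(9/2) = 2835/704.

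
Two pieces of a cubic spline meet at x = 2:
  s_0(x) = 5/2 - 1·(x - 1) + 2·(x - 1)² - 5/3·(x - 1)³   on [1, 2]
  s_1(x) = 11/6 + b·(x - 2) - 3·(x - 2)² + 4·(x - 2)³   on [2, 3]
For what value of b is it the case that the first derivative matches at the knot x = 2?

-2

s_0'(x) = -1 + 4·(x - 1) - 5·(x - 1)², so s_0'(2) = -2. On the right, s_1'(2) = b, so b = -2.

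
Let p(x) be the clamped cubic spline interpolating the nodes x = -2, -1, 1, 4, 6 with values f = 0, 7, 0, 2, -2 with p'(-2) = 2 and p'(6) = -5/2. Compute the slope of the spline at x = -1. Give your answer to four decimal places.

5.3150

With M_i denoting the second derivative at x_i, h_i = 1, 2, 3, 2, and Δ_i = (y_(i+1) − y_i)/h_i = 7, -7/2, 2/3, -2:
  1·M_0 + 6·M_1 + 2·M_2 = 6(Δ_1 - Δ_0) = -63
  2·M_1 + 10·M_2 + 3·M_3 = 6(Δ_2 - Δ_1) = 25
  3·M_2 + 10·M_3 + 2·M_4 = 6(Δ_3 - Δ_2) = -16
Clamped end conditions give two more equations: 2h_0·M_0 + h_0·M_1 = 6(Δ_0 - p'(-2)) = 30 and h_3·M_3 + 2h_3·M_4 = 6(p'(6) - Δ_3) = -3.
Forward elimination and back-substitution give M_0 = 6380/273, M_1 = -4570/273, M_2 = 3841/546, M_3 = -360/91, M_4 = 447/364.
On [-1, 1], p'(x) = b_1 + 2c_1·(x + 1) + 3d_1·(x + 1)² with b_1 = Δ_1 - h_1(2M_1 + M_2)/6 = 1451/273, c_1 = M_1/2 = -2285/273, d_1 = (M_2 - M_1)/(6h_1) = 4327/2184. So p'(-1) = 1451/273.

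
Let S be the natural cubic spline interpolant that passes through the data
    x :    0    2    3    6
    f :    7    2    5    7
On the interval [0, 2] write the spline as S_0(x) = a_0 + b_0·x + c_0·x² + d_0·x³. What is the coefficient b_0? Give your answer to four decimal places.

With m_i denoting the second derivative at x_i, h_i = 2, 1, 3, and Δ_i = (y_(i+1) − y_i)/h_i = -5/2, 3, 2/3:
  2·m_0 + 6·m_1 + 1·m_2 = 6(Δ_1 - Δ_0) = 33
  1·m_1 + 8·m_2 + 3·m_3 = 6(Δ_2 - Δ_1) = -14
Natural end conditions: m_0 = m_3 = 0.
Solving the tridiagonal system: m_0 = 0, m_1 = 278/47, m_2 = -117/47, m_3 = 0.
On [0, 2], with S_0(x) = a_0 + b_0·x + c_0·x² + d_0·x³: c_0 = m_0/2 = 0, d_0 = (m_1 - m_0)/(6h_0) = 139/282, b_0 = Δ_0 - h_0(2m_0 + m_1)/6 = -1261/282.

-4.4716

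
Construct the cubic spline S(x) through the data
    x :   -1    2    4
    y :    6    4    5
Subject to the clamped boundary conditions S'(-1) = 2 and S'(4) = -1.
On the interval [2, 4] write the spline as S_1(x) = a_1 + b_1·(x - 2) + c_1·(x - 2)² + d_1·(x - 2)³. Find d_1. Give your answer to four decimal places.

-0.5125

Write M_i for S''(x_i). With h_i = 3, 2 and divided differences Δ_i = -2/3, 1/2, the continuity of S' gives the tridiagonal system
  3·M_0 + 10·M_1 + 2·M_2 = 6(Δ_1 - Δ_0) = 7
Clamped end conditions give two more equations: 2h_0·M_0 + h_0·M_1 = 6(Δ_0 - S'(-1)) = -16 and h_1·M_1 + 2h_1·M_2 = 6(S'(4) - Δ_1) = -9.
Hence M_0 = -119/30, M_1 = 13/5, M_2 = -71/20.
On [2, 4], with S_1(x) = a_1 + b_1·(x - 2) + c_1·(x - 2)² + d_1·(x - 2)³: c_1 = M_1/2 = 13/10, d_1 = (M_2 - M_1)/(6h_1) = -41/80, b_1 = Δ_1 - h_1(2M_1 + M_2)/6 = -1/20.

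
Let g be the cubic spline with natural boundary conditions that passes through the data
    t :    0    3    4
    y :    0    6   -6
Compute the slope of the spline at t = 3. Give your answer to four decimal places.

-8.5000

With M_i denoting the second derivative at x_i, h_i = 3, 1, and Δ_i = (y_(i+1) − y_i)/h_i = 2, -12:
  3·M_0 + 8·M_1 + 1·M_2 = 6(Δ_1 - Δ_0) = -84
Natural end conditions: M_0 = M_2 = 0.
Hence M_0 = 0, M_1 = -21/2, M_2 = 0.
On [3, 4], g'(t) = b_1 + 2c_1·(t - 3) + 3d_1·(t - 3)² with b_1 = Δ_1 - h_1(2M_1 + M_2)/6 = -17/2, c_1 = M_1/2 = -21/4, d_1 = (M_2 - M_1)/(6h_1) = 7/4. So g'(3) = -17/2.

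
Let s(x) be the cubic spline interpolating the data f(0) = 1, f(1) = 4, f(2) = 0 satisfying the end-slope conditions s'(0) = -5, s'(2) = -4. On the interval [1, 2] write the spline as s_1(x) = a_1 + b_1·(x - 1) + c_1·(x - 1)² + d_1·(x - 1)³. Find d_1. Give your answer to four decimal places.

Put M_i = s'' at the i-th knot. Here h = (1, 1) and Δ = (3, -4), so the interior equations h_(i-1)·M_(i-1) + 2(h_(i-1)+h_i)·M_i + h_i·M_(i+1) = 6(Δ_i − Δ_(i-1)) read
  1·M_0 + 4·M_1 + 1·M_2 = 6(Δ_1 - Δ_0) = -42
Clamped end conditions give two more equations: 2h_0·M_0 + h_0·M_1 = 6(Δ_0 - s'(0)) = 48 and h_1·M_1 + 2h_1·M_2 = 6(s'(2) - Δ_1) = 0.
Solving the tridiagonal system: M_0 = 35, M_1 = -22, M_2 = 11.
On [1, 2], with s_1(x) = a_1 + b_1·(x - 1) + c_1·(x - 1)² + d_1·(x - 1)³: c_1 = M_1/2 = -11, d_1 = (M_2 - M_1)/(6h_1) = 11/2, b_1 = Δ_1 - h_1(2M_1 + M_2)/6 = 3/2.

5.5000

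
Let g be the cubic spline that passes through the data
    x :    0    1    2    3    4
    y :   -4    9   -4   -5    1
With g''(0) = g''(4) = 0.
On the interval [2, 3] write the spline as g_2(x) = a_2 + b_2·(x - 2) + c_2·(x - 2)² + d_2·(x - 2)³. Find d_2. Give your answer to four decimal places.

-4.2321

Write M_i for g''(x_i). With h_i = 1, 1, 1, 1 and divided differences Δ_i = 13, -13, -1, 6, the continuity of g' gives the tridiagonal system
  1·M_0 + 4·M_1 + 1·M_2 = 6(Δ_1 - Δ_0) = -156
  1·M_1 + 4·M_2 + 1·M_3 = 6(Δ_2 - Δ_1) = 72
  1·M_2 + 4·M_3 + 1·M_4 = 6(Δ_3 - Δ_2) = 42
Natural end conditions: M_0 = M_4 = 0.
Forward elimination and back-substitution give M_0 = 0, M_1 = -1293/28, M_2 = 201/7, M_3 = 93/28, M_4 = 0.
On [2, 3], with g_2(x) = a_2 + b_2·(x - 2) + c_2·(x - 2)² + d_2·(x - 2)³: c_2 = M_2/2 = 201/14, d_2 = (M_3 - M_2)/(6h_2) = -237/56, b_2 = Δ_2 - h_2(2M_2 + M_3)/6 = -89/8.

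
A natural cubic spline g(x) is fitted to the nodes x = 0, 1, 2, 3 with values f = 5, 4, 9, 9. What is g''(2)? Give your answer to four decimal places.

With m_i denoting the second derivative at x_i, h_i = 1, 1, 1, and Δ_i = (y_(i+1) − y_i)/h_i = -1, 5, 0:
  1·m_0 + 4·m_1 + 1·m_2 = 6(Δ_1 - Δ_0) = 36
  1·m_1 + 4·m_2 + 1·m_3 = 6(Δ_2 - Δ_1) = -30
Natural end conditions: m_0 = m_3 = 0.
Forward elimination and back-substitution give m_0 = 0, m_1 = 58/5, m_2 = -52/5, m_3 = 0.

-10.4000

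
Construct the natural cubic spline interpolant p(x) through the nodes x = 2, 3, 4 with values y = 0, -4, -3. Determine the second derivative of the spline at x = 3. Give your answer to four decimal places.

7.5000

With σ_i denoting the second derivative at x_i, h_i = 1, 1, and Δ_i = (y_(i+1) − y_i)/h_i = -4, 1:
  1·σ_0 + 4·σ_1 + 1·σ_2 = 6(Δ_1 - Δ_0) = 30
Natural end conditions: σ_0 = σ_2 = 0.
Solving the tridiagonal system: σ_0 = 0, σ_1 = 15/2, σ_2 = 0.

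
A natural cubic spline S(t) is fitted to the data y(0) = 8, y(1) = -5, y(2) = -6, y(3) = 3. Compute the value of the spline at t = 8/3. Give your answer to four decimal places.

-0.5531

Let m_i = S''(x_i). Step sizes h_i = 1, 1, 1; slopes of the chords Δ_i = (y_(i+1) - y_i)/h_i = -13, -1, 9.
  1·m_0 + 4·m_1 + 1·m_2 = 6(Δ_1 - Δ_0) = 72
  1·m_1 + 4·m_2 + 1·m_3 = 6(Δ_2 - Δ_1) = 60
Natural end conditions: m_0 = m_3 = 0.
Hence m_0 = 0, m_1 = 76/5, m_2 = 56/5, m_3 = 0.
On [2, 3], S(t) = -6 + 79/15·(t - 2) + 28/5·(t - 2)² - 28/15·(t - 2)³.
With (t - 2) = 2/3: S(8/3) = -224/405.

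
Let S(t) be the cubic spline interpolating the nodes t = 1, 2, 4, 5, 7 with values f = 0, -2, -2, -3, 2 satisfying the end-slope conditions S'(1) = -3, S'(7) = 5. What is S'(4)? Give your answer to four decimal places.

Write σ_i for S''(x_i). With h_i = 1, 2, 1, 2 and divided differences Δ_i = -2, 0, -1, 5/2, the continuity of S' gives the tridiagonal system
  1·σ_0 + 6·σ_1 + 2·σ_2 = 6(Δ_1 - Δ_0) = 12
  2·σ_1 + 6·σ_2 + 1·σ_3 = 6(Δ_2 - Δ_1) = -6
  1·σ_2 + 6·σ_3 + 2·σ_4 = 6(Δ_3 - Δ_2) = 21
Clamped end conditions give two more equations: 2h_0·σ_0 + h_0·σ_1 = 6(Δ_0 - S'(1)) = 6 and h_3·σ_3 + 2h_3·σ_4 = 6(S'(7) - Δ_3) = 15.
Solving: σ_0 = 163/93, σ_1 = 232/93, σ_2 = -439/186, σ_3 = 295/93, σ_4 = 805/372.
On [4, 5], S'(t) = b_2 + 2c_2·(t - 4) + 3d_2·(t - 4)² with b_2 = Δ_2 - h_2(2σ_2 + σ_3)/6 = -23/31, c_2 = σ_2/2 = -439/372, d_2 = (σ_3 - σ_2)/(6h_2) = 343/372. So S'(4) = -23/31.

-0.7419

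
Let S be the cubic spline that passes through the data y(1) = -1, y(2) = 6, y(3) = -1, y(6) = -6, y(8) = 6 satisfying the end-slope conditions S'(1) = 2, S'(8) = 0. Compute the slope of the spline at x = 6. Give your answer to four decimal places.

Put M_i = S'' at the i-th knot. Here h = (1, 1, 3, 2) and Δ = (7, -7, -5/3, 6), so the interior equations h_(i-1)·M_(i-1) + 2(h_(i-1)+h_i)·M_i + h_i·M_(i+1) = 6(Δ_i − Δ_(i-1)) read
  1·M_0 + 4·M_1 + 1·M_2 = 6(Δ_1 - Δ_0) = -84
  1·M_1 + 8·M_2 + 3·M_3 = 6(Δ_2 - Δ_1) = 32
  3·M_2 + 10·M_3 + 2·M_4 = 6(Δ_3 - Δ_2) = 46
Clamped end conditions give two more equations: 2h_0·M_0 + h_0·M_1 = 6(Δ_0 - S'(1)) = 30 and h_3·M_3 + 2h_3·M_4 = 6(S'(8) - Δ_3) = -36.
Forward elimination and back-substitution give M_0 = 4226/141, M_1 = -4222/141, M_2 = 818/141, M_3 = 730/141, M_4 = -1634/141.
On [6, 8], S'(x) = b_3 + 2c_3·(x - 6) + 3d_3·(x - 6)² with b_3 = Δ_3 - h_3(2M_3 + M_4)/6 = 904/141, c_3 = M_3/2 = 365/141, d_3 = (M_4 - M_3)/(6h_3) = -197/141. So S'(6) = 904/141.

6.4113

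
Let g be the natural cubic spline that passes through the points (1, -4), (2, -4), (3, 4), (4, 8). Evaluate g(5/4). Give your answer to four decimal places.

Put M_i = g'' at the i-th knot. Here h = (1, 1, 1) and Δ = (0, 8, 4), so the interior equations h_(i-1)·M_(i-1) + 2(h_(i-1)+h_i)·M_i + h_i·M_(i+1) = 6(Δ_i − Δ_(i-1)) read
  1·M_0 + 4·M_1 + 1·M_2 = 6(Δ_1 - Δ_0) = 48
  1·M_1 + 4·M_2 + 1·M_3 = 6(Δ_2 - Δ_1) = -24
Natural end conditions: M_0 = M_3 = 0.
Forward elimination and back-substitution give M_0 = 0, M_1 = 72/5, M_2 = -48/5, M_3 = 0.
On [1, 2], g(t) = -4 - 12/5·(t - 1) + 0·(t - 1)² + 12/5·(t - 1)³.
With (t - 1) = 1/4: g(5/4) = -73/16.

-4.5625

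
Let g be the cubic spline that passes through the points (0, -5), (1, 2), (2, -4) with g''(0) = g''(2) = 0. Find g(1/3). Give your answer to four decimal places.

Let m_i = g''(x_i). Step sizes h_i = 1, 1; slopes of the chords Δ_i = (y_(i+1) - y_i)/h_i = 7, -6.
  1·m_0 + 4·m_1 + 1·m_2 = 6(Δ_1 - Δ_0) = -78
Natural end conditions: m_0 = m_2 = 0.
Forward elimination and back-substitution give m_0 = 0, m_1 = -39/2, m_2 = 0.
On [0, 1], g(t) = -5 + 41/4·t + 0·t² - 13/4·t³.
With t = 1/3: g(1/3) = -46/27.

-1.7037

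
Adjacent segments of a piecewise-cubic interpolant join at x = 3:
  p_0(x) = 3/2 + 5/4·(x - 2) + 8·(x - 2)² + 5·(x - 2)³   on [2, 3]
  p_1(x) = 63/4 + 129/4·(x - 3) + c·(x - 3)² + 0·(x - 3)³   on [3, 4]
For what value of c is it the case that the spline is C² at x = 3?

p_0''(x) = 16 + 30·(x - 2), so p_0''(3) = 46. On the right, p_1''(3) = 2c, so c = 23.

23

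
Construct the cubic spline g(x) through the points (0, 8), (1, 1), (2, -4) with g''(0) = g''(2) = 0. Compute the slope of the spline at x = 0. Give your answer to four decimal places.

Put M_i = g'' at the i-th knot. Here h = (1, 1) and Δ = (-7, -5), so the interior equations h_(i-1)·M_(i-1) + 2(h_(i-1)+h_i)·M_i + h_i·M_(i+1) = 6(Δ_i − Δ_(i-1)) read
  1·M_0 + 4·M_1 + 1·M_2 = 6(Δ_1 - Δ_0) = 12
Natural end conditions: M_0 = M_2 = 0.
Hence M_0 = 0, M_1 = 3, M_2 = 0.
On [0, 1], g'(x) = b_0 + 2c_0·x + 3d_0·x² with b_0 = Δ_0 - h_0(2M_0 + M_1)/6 = -15/2, c_0 = M_0/2 = 0, d_0 = (M_1 - M_0)/(6h_0) = 1/2. So g'(0) = -15/2.

-7.5000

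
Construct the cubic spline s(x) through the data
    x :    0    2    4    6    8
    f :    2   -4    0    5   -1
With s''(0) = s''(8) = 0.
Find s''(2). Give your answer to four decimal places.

3.6161

Let M_i = s''(x_i). Step sizes h_i = 2, 2, 2, 2; slopes of the chords Δ_i = (y_(i+1) - y_i)/h_i = -3, 2, 5/2, -3.
  2·M_0 + 8·M_1 + 2·M_2 = 6(Δ_1 - Δ_0) = 30
  2·M_1 + 8·M_2 + 2·M_3 = 6(Δ_2 - Δ_1) = 3
  2·M_2 + 8·M_3 + 2·M_4 = 6(Δ_3 - Δ_2) = -33
Natural end conditions: M_0 = M_4 = 0.
Solving: M_0 = 0, M_1 = 405/112, M_2 = 15/28, M_3 = -477/112, M_4 = 0.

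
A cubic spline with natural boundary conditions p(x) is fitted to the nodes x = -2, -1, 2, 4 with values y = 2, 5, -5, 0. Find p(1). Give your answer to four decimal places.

Put m_i = p'' at the i-th knot. Here h = (1, 3, 2) and Δ = (3, -10/3, 5/2), so the interior equations h_(i-1)·m_(i-1) + 2(h_(i-1)+h_i)·m_i + h_i·m_(i+1) = 6(Δ_i − Δ_(i-1)) read
  1·m_0 + 8·m_1 + 3·m_2 = 6(Δ_1 - Δ_0) = -38
  3·m_1 + 10·m_2 + 2·m_3 = 6(Δ_2 - Δ_1) = 35
Natural end conditions: m_0 = m_3 = 0.
Solving: m_0 = 0, m_1 = -485/71, m_2 = 394/71, m_3 = 0.
On [-1, 2], p(x) = 5 + 154/213·(x + 1) - 485/142·(x + 1)² + 293/426·(x + 1)³.
With (x + 1) = 2: p(1) = -365/213.

-1.7136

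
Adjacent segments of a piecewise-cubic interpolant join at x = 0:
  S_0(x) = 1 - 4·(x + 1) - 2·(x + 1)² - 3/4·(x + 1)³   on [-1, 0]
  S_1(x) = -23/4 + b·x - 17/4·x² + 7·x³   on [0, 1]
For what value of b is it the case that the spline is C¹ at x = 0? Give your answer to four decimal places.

S_0'(x) = -4 - 4·(x + 1) - 9/4·(x + 1)², so S_0'(0) = -41/4. On the right, S_1'(0) = b, so b = -41/4.

-10.2500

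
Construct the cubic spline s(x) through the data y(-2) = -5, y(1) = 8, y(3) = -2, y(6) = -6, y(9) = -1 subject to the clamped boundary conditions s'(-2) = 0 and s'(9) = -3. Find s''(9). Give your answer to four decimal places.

-5.7112

Let M_i = s''(x_i). Step sizes h_i = 3, 2, 3, 3; slopes of the chords Δ_i = (y_(i+1) - y_i)/h_i = 13/3, -5, -4/3, 5/3.
  3·M_0 + 10·M_1 + 2·M_2 = 6(Δ_1 - Δ_0) = -56
  2·M_1 + 10·M_2 + 3·M_3 = 6(Δ_2 - Δ_1) = 22
  3·M_2 + 12·M_3 + 3·M_4 = 6(Δ_3 - Δ_2) = 18
Clamped end conditions give two more equations: 2h_0·M_0 + h_0·M_1 = 6(Δ_0 - s'(-2)) = 26 and h_3·M_3 + 2h_3·M_4 = 6(s'(9) - Δ_3) = -28.
Forward elimination and back-substitution give M_0 = 2267/258, M_1 = -383/43, M_2 = 577/172, M_3 = 539/258, M_4 = -2947/516.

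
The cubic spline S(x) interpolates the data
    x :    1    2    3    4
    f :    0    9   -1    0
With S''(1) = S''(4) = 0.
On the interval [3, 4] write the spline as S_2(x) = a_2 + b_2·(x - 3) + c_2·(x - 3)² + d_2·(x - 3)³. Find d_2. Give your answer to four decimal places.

-4.2000

With m_i denoting the second derivative at x_i, h_i = 1, 1, 1, and Δ_i = (y_(i+1) − y_i)/h_i = 9, -10, 1:
  1·m_0 + 4·m_1 + 1·m_2 = 6(Δ_1 - Δ_0) = -114
  1·m_1 + 4·m_2 + 1·m_3 = 6(Δ_2 - Δ_1) = 66
Natural end conditions: m_0 = m_3 = 0.
Forward elimination and back-substitution give m_0 = 0, m_1 = -174/5, m_2 = 126/5, m_3 = 0.
On [3, 4], with S_2(x) = a_2 + b_2·(x - 3) + c_2·(x - 3)² + d_2·(x - 3)³: c_2 = m_2/2 = 63/5, d_2 = (m_3 - m_2)/(6h_2) = -21/5, b_2 = Δ_2 - h_2(2m_2 + m_3)/6 = -37/5.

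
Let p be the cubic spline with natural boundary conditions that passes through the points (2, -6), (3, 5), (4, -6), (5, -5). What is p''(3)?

Let M_i = p''(x_i). Step sizes h_i = 1, 1, 1; slopes of the chords Δ_i = (y_(i+1) - y_i)/h_i = 11, -11, 1.
  1·M_0 + 4·M_1 + 1·M_2 = 6(Δ_1 - Δ_0) = -132
  1·M_1 + 4·M_2 + 1·M_3 = 6(Δ_2 - Δ_1) = 72
Natural end conditions: M_0 = M_3 = 0.
Hence M_0 = 0, M_1 = -40, M_2 = 28, M_3 = 0.

-40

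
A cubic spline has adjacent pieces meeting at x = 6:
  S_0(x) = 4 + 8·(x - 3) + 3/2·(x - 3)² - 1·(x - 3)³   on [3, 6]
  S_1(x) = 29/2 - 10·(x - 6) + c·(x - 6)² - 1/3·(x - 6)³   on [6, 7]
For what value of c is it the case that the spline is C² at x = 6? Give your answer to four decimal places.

S_0''(x) = 3 - 6·(x - 3), so S_0''(6) = -15. On the right, S_1''(6) = 2c, so c = -15/2.

-7.5000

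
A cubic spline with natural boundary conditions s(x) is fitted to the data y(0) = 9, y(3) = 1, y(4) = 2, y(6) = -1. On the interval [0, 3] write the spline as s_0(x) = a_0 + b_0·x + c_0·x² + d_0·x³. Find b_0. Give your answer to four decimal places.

Put m_i = s'' at the i-th knot. Here h = (3, 1, 2) and Δ = (-8/3, 1, -3/2), so the interior equations h_(i-1)·m_(i-1) + 2(h_(i-1)+h_i)·m_i + h_i·m_(i+1) = 6(Δ_i − Δ_(i-1)) read
  3·m_0 + 8·m_1 + 1·m_2 = 6(Δ_1 - Δ_0) = 22
  1·m_1 + 6·m_2 + 2·m_3 = 6(Δ_2 - Δ_1) = -15
Natural end conditions: m_0 = m_3 = 0.
Solving the tridiagonal system: m_0 = 0, m_1 = 147/47, m_2 = -142/47, m_3 = 0.
On [0, 3], with s_0(x) = a_0 + b_0·x + c_0·x² + d_0·x³: c_0 = m_0/2 = 0, d_0 = (m_1 - m_0)/(6h_0) = 49/282, b_0 = Δ_0 - h_0(2m_0 + m_1)/6 = -1193/282.

-4.2305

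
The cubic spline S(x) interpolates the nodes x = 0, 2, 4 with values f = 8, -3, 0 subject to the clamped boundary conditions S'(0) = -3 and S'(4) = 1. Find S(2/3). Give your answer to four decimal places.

4.6296

Let M_i = S''(x_i). Step sizes h_i = 2, 2; slopes of the chords Δ_i = (y_(i+1) - y_i)/h_i = -11/2, 3/2.
  2·M_0 + 8·M_1 + 2·M_2 = 6(Δ_1 - Δ_0) = 42
Clamped end conditions give two more equations: 2h_0·M_0 + h_0·M_1 = 6(Δ_0 - S'(0)) = -15 and h_1·M_1 + 2h_1·M_2 = 6(S'(4) - Δ_1) = -3.
Solving: M_0 = -8, M_1 = 17/2, M_2 = -5.
On [0, 2], S(x) = 8 - 3·x - 4·x² + 11/8·x³.
With x = 2/3: S(2/3) = 125/27.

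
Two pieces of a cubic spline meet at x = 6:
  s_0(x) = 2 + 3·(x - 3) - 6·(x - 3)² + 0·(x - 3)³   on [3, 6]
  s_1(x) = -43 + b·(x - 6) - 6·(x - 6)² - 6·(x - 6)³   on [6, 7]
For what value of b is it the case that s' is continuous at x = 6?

-33

s_0'(x) = 3 - 12·(x - 3) + 0·(x - 3)², so s_0'(6) = -33. On the right, s_1'(6) = b, so b = -33.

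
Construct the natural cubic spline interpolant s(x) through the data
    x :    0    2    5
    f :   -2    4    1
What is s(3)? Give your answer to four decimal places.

4.3333

With M_i denoting the second derivative at x_i, h_i = 2, 3, and Δ_i = (y_(i+1) − y_i)/h_i = 3, -1:
  2·M_0 + 10·M_1 + 3·M_2 = 6(Δ_1 - Δ_0) = -24
Natural end conditions: M_0 = M_2 = 0.
Forward elimination and back-substitution give M_0 = 0, M_1 = -12/5, M_2 = 0.
On [2, 5], s(x) = 4 + 7/5·(x - 2) - 6/5·(x - 2)² + 2/15·(x - 2)³.
With (x - 2) = 1: s(3) = 13/3.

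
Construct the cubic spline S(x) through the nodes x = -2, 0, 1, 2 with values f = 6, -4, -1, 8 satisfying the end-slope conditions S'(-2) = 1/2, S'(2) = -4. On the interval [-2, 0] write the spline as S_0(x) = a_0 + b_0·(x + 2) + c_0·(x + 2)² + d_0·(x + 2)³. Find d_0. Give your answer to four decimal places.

With M_i denoting the second derivative at x_i, h_i = 2, 1, 1, and Δ_i = (y_(i+1) − y_i)/h_i = -5, 3, 9:
  2·M_0 + 6·M_1 + 1·M_2 = 6(Δ_1 - Δ_0) = 48
  1·M_1 + 4·M_2 + 1·M_3 = 6(Δ_2 - Δ_1) = 36
Clamped end conditions give two more equations: 2h_0·M_0 + h_0·M_1 = 6(Δ_0 - S'(-2)) = -33 and h_2·M_2 + 2h_2·M_3 = 6(S'(2) - Δ_2) = -78.
Hence M_0 = -141/11, M_1 = 201/22, M_2 = 207/11, M_3 = -1065/22.
On [-2, 0], with S_0(x) = a_0 + b_0·(x + 2) + c_0·(x + 2)² + d_0·(x + 2)³: c_0 = M_0/2 = -141/22, d_0 = (M_1 - M_0)/(6h_0) = 161/88, b_0 = Δ_0 - h_0(2M_0 + M_1)/6 = 1/2.

1.8295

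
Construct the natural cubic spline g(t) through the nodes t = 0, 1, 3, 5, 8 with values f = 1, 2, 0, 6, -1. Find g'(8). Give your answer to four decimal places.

-4.4295

With σ_i denoting the second derivative at x_i, h_i = 1, 2, 2, 3, and Δ_i = (y_(i+1) − y_i)/h_i = 1, -1, 3, -7/3:
  1·σ_0 + 6·σ_1 + 2·σ_2 = 6(Δ_1 - Δ_0) = -12
  2·σ_1 + 8·σ_2 + 2·σ_3 = 6(Δ_2 - Δ_1) = 24
  2·σ_2 + 10·σ_3 + 3·σ_4 = 6(Δ_3 - Δ_2) = -32
Natural end conditions: σ_0 = σ_4 = 0.
Forward elimination and back-substitution give σ_0 = 0, σ_1 = -95/26, σ_2 = 129/26, σ_3 = -109/26, σ_4 = 0.
On [5, 8], g'(t) = b_3 + 2c_3·(t - 5) + 3d_3·(t - 5)² with b_3 = Δ_3 - h_3(2σ_3 + σ_4)/6 = 145/78, c_3 = σ_3/2 = -109/52, d_3 = (σ_4 - σ_3)/(6h_3) = 109/468. So g'(8) = -691/156.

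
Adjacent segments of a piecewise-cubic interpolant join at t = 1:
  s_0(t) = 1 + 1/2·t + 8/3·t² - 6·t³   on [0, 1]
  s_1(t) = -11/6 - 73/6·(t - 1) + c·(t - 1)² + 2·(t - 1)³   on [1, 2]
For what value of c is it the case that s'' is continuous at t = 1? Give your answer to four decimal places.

s_0''(t) = 16/3 - 36·t, so s_0''(1) = -92/3. On the right, s_1''(1) = 2c, so c = -46/3.

-15.3333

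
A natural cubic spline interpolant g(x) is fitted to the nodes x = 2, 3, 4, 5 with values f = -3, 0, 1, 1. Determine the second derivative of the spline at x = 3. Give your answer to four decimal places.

-2.8000

Let σ_i = g''(x_i). Step sizes h_i = 1, 1, 1; slopes of the chords Δ_i = (y_(i+1) - y_i)/h_i = 3, 1, 0.
  1·σ_0 + 4·σ_1 + 1·σ_2 = 6(Δ_1 - Δ_0) = -12
  1·σ_1 + 4·σ_2 + 1·σ_3 = 6(Δ_2 - Δ_1) = -6
Natural end conditions: σ_0 = σ_3 = 0.
Forward elimination and back-substitution give σ_0 = 0, σ_1 = -14/5, σ_2 = -4/5, σ_3 = 0.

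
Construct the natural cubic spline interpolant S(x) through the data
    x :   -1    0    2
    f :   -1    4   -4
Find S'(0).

With σ_i denoting the second derivative at x_i, h_i = 1, 2, and Δ_i = (y_(i+1) − y_i)/h_i = 5, -4:
  1·σ_0 + 6·σ_1 + 2·σ_2 = 6(Δ_1 - Δ_0) = -54
Natural end conditions: σ_0 = σ_2 = 0.
Hence σ_0 = 0, σ_1 = -9, σ_2 = 0.
On [0, 2], S'(x) = b_1 + 2c_1·x + 3d_1·x² with b_1 = Δ_1 - h_1(2σ_1 + σ_2)/6 = 2, c_1 = σ_1/2 = -9/2, d_1 = (σ_2 - σ_1)/(6h_1) = 3/4. So S'(0) = 2.

2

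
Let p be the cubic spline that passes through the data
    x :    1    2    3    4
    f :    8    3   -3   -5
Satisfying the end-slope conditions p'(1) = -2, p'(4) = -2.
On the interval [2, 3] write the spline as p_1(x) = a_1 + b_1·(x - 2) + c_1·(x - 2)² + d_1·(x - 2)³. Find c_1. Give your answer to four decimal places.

-0.6000

Put σ_i = p'' at the i-th knot. Here h = (1, 1, 1) and Δ = (-5, -6, -2), so the interior equations h_(i-1)·σ_(i-1) + 2(h_(i-1)+h_i)·σ_i + h_i·σ_(i+1) = 6(Δ_i − Δ_(i-1)) read
  1·σ_0 + 4·σ_1 + 1·σ_2 = 6(Δ_1 - Δ_0) = -6
  1·σ_1 + 4·σ_2 + 1·σ_3 = 6(Δ_2 - Δ_1) = 24
Clamped end conditions give two more equations: 2h_0·σ_0 + h_0·σ_1 = 6(Δ_0 - p'(1)) = -18 and h_2·σ_2 + 2h_2·σ_3 = 6(p'(4) - Δ_2) = 0.
Forward elimination and back-substitution give σ_0 = -42/5, σ_1 = -6/5, σ_2 = 36/5, σ_3 = -18/5.
On [2, 3], with p_1(x) = a_1 + b_1·(x - 2) + c_1·(x - 2)² + d_1·(x - 2)³: c_1 = σ_1/2 = -3/5, d_1 = (σ_2 - σ_1)/(6h_1) = 7/5, b_1 = Δ_1 - h_1(2σ_1 + σ_2)/6 = -34/5.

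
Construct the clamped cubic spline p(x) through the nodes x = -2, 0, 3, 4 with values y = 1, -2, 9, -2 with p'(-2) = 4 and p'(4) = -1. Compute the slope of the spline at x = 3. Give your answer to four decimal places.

Write M_i for p''(x_i). With h_i = 2, 3, 1 and divided differences Δ_i = -3/2, 11/3, -11, the continuity of p' gives the tridiagonal system
  2·M_0 + 10·M_1 + 3·M_2 = 6(Δ_1 - Δ_0) = 31
  3·M_1 + 8·M_2 + 1·M_3 = 6(Δ_2 - Δ_1) = -88
Clamped end conditions give two more equations: 2h_0·M_0 + h_0·M_1 = 6(Δ_0 - p'(-2)) = -33 and h_2·M_2 + 2h_2·M_3 = 6(p'(4) - Δ_2) = 60.
Forward elimination and back-substitution give M_0 = -1117/78, M_1 = 947/78, M_2 = -803/39, M_3 = 3143/78.
On [3, 4], p'(x) = b_2 + 2c_2·(x - 3) + 3d_2·(x - 3)² with b_2 = Δ_2 - h_2(2M_2 + M_3)/6 = -1693/156, c_2 = M_2/2 = -803/78, d_2 = (M_3 - M_2)/(6h_2) = 1583/156. So p'(3) = -1693/156.

-10.8526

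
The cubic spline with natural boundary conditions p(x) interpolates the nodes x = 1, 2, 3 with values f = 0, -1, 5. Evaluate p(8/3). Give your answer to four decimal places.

Write m_i for p''(x_i). With h_i = 1, 1 and divided differences Δ_i = -1, 6, the continuity of p' gives the tridiagonal system
  1·m_0 + 4·m_1 + 1·m_2 = 6(Δ_1 - Δ_0) = 42
Natural end conditions: m_0 = m_2 = 0.
Solving: m_0 = 0, m_1 = 21/2, m_2 = 0.
On [2, 3], p(x) = -1 + 5/2·(x - 2) + 21/4·(x - 2)² - 7/4·(x - 2)³.
With (x - 2) = 2/3: p(8/3) = 67/27.

2.4815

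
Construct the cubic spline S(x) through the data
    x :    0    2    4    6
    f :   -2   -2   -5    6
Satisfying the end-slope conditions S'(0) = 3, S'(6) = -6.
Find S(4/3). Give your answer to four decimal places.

Write σ_i for S''(x_i). With h_i = 2, 2, 2 and divided differences Δ_i = 0, -3/2, 11/2, the continuity of S' gives the tridiagonal system
  2·σ_0 + 8·σ_1 + 2·σ_2 = 6(Δ_1 - Δ_0) = -9
  2·σ_1 + 8·σ_2 + 2·σ_3 = 6(Δ_2 - Δ_1) = 42
Clamped end conditions give two more equations: 2h_0·σ_0 + h_0·σ_1 = 6(Δ_0 - S'(0)) = -18 and h_2·σ_2 + 2h_2·σ_3 = 6(S'(6) - Δ_2) = -69.
Hence σ_0 = -14/5, σ_1 = -17/5, σ_2 = 119/10, σ_3 = -116/5.
On [0, 2], S(x) = -2 + 3·x - 7/5·x² - 1/20·x³.
With x = 4/3: S(4/3) = -82/135.

-0.6074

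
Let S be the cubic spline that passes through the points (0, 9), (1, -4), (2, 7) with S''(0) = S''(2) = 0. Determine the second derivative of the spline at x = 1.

36

With m_i denoting the second derivative at x_i, h_i = 1, 1, and Δ_i = (y_(i+1) − y_i)/h_i = -13, 11:
  1·m_0 + 4·m_1 + 1·m_2 = 6(Δ_1 - Δ_0) = 144
Natural end conditions: m_0 = m_2 = 0.
Hence m_0 = 0, m_1 = 36, m_2 = 0.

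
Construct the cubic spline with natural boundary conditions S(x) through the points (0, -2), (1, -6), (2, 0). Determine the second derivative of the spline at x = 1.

15

Let m_i = S''(x_i). Step sizes h_i = 1, 1; slopes of the chords Δ_i = (y_(i+1) - y_i)/h_i = -4, 6.
  1·m_0 + 4·m_1 + 1·m_2 = 6(Δ_1 - Δ_0) = 60
Natural end conditions: m_0 = m_2 = 0.
Hence m_0 = 0, m_1 = 15, m_2 = 0.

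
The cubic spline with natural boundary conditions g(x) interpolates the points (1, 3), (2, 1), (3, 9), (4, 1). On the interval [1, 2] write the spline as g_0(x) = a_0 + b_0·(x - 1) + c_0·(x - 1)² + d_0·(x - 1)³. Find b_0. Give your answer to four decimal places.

-5.7333

With m_i denoting the second derivative at x_i, h_i = 1, 1, 1, and Δ_i = (y_(i+1) − y_i)/h_i = -2, 8, -8:
  1·m_0 + 4·m_1 + 1·m_2 = 6(Δ_1 - Δ_0) = 60
  1·m_1 + 4·m_2 + 1·m_3 = 6(Δ_2 - Δ_1) = -96
Natural end conditions: m_0 = m_3 = 0.
Forward elimination and back-substitution give m_0 = 0, m_1 = 112/5, m_2 = -148/5, m_3 = 0.
On [1, 2], with g_0(x) = a_0 + b_0·(x - 1) + c_0·(x - 1)² + d_0·(x - 1)³: c_0 = m_0/2 = 0, d_0 = (m_1 - m_0)/(6h_0) = 56/15, b_0 = Δ_0 - h_0(2m_0 + m_1)/6 = -86/15.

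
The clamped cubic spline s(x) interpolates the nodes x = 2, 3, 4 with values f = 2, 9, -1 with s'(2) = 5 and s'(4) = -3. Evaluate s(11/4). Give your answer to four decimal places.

Write M_i for s''(x_i). With h_i = 1, 1 and divided differences Δ_i = 7, -10, the continuity of s' gives the tridiagonal system
  1·M_0 + 4·M_1 + 1·M_2 = 6(Δ_1 - Δ_0) = -102
Clamped end conditions give two more equations: 2h_0·M_0 + h_0·M_1 = 6(Δ_0 - s'(2)) = 12 and h_1·M_1 + 2h_1·M_2 = 6(s'(4) - Δ_1) = 42.
Solving: M_0 = 55/2, M_1 = -43, M_2 = 85/2.
On [2, 3], s(x) = 2 + 5·(x - 2) + 55/4·(x - 2)² - 47/4·(x - 2)³.
With (x - 2) = 3/4: s(11/4) = 2183/256.

8.5273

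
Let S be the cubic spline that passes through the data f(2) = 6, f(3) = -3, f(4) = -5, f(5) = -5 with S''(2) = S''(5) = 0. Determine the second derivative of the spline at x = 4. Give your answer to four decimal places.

0.4000

Let M_i = S''(x_i). Step sizes h_i = 1, 1, 1; slopes of the chords Δ_i = (y_(i+1) - y_i)/h_i = -9, -2, 0.
  1·M_0 + 4·M_1 + 1·M_2 = 6(Δ_1 - Δ_0) = 42
  1·M_1 + 4·M_2 + 1·M_3 = 6(Δ_2 - Δ_1) = 12
Natural end conditions: M_0 = M_3 = 0.
Hence M_0 = 0, M_1 = 52/5, M_2 = 2/5, M_3 = 0.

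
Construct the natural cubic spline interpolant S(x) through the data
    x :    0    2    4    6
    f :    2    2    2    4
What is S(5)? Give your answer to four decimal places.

2.8000

With M_i denoting the second derivative at x_i, h_i = 2, 2, 2, and Δ_i = (y_(i+1) − y_i)/h_i = 0, 0, 1:
  2·M_0 + 8·M_1 + 2·M_2 = 6(Δ_1 - Δ_0) = 0
  2·M_1 + 8·M_2 + 2·M_3 = 6(Δ_2 - Δ_1) = 6
Natural end conditions: M_0 = M_3 = 0.
Solving: M_0 = 0, M_1 = -1/5, M_2 = 4/5, M_3 = 0.
On [4, 6], S(x) = 2 + 7/15·(x - 4) + 2/5·(x - 4)² - 1/15·(x - 4)³.
With (x - 4) = 1: S(5) = 14/5.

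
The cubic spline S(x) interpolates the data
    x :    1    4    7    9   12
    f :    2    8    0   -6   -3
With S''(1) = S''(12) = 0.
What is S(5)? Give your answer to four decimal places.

6.6227

Let M_i = S''(x_i). Step sizes h_i = 3, 3, 2, 3; slopes of the chords Δ_i = (y_(i+1) - y_i)/h_i = 2, -8/3, -3, 1.
  3·M_0 + 12·M_1 + 3·M_2 = 6(Δ_1 - Δ_0) = -28
  3·M_1 + 10·M_2 + 2·M_3 = 6(Δ_2 - Δ_1) = -2
  2·M_2 + 10·M_3 + 3·M_4 = 6(Δ_3 - Δ_2) = 24
Natural end conditions: M_0 = M_4 = 0.
Solving: M_0 = 0, M_1 = -138/59, M_2 = 4/177, M_3 = 424/177, M_4 = 0.
On [4, 7], S(x) = 8 - 20/59·(x - 4) - 69/59·(x - 4)² + 209/1593·(x - 4)³.
With (x - 4) = 1: S(5) = 10550/1593.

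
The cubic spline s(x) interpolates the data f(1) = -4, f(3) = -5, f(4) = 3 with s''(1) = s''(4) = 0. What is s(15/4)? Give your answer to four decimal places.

0.6680

With M_i denoting the second derivative at x_i, h_i = 2, 1, and Δ_i = (y_(i+1) − y_i)/h_i = -1/2, 8:
  2·M_0 + 6·M_1 + 1·M_2 = 6(Δ_1 - Δ_0) = 51
Natural end conditions: M_0 = M_2 = 0.
Hence M_0 = 0, M_1 = 17/2, M_2 = 0.
On [3, 4], s(x) = -5 + 31/6·(x - 3) + 17/4·(x - 3)² - 17/12·(x - 3)³.
With (x - 3) = 3/4: s(15/4) = 171/256.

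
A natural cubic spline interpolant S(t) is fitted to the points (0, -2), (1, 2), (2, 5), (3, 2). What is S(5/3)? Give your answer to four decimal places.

Let σ_i = S''(x_i). Step sizes h_i = 1, 1, 1; slopes of the chords Δ_i = (y_(i+1) - y_i)/h_i = 4, 3, -3.
  1·σ_0 + 4·σ_1 + 1·σ_2 = 6(Δ_1 - Δ_0) = -6
  1·σ_1 + 4·σ_2 + 1·σ_3 = 6(Δ_2 - Δ_1) = -36
Natural end conditions: σ_0 = σ_3 = 0.
Solving the tridiagonal system: σ_0 = 0, σ_1 = 4/5, σ_2 = -46/5, σ_3 = 0.
On [1, 2], S(t) = 2 + 64/15·(t - 1) + 2/5·(t - 1)² - 5/3·(t - 1)³.
With (t - 1) = 2/3: S(5/3) = 1834/405.

4.5284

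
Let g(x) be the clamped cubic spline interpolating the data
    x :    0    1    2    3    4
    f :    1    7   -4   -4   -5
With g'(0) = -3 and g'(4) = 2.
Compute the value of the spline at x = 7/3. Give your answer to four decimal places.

Let σ_i = g''(x_i). Step sizes h_i = 1, 1, 1, 1; slopes of the chords Δ_i = (y_(i+1) - y_i)/h_i = 6, -11, 0, -1.
  1·σ_0 + 4·σ_1 + 1·σ_2 = 6(Δ_1 - Δ_0) = -102
  1·σ_1 + 4·σ_2 + 1·σ_3 = 6(Δ_2 - Δ_1) = 66
  1·σ_2 + 4·σ_3 + 1·σ_4 = 6(Δ_3 - Δ_2) = -6
Clamped end conditions give two more equations: 2h_0·σ_0 + h_0·σ_1 = 6(Δ_0 - g'(0)) = 54 and h_3·σ_3 + 2h_3·σ_4 = 6(g'(4) - Δ_3) = 18.
Solving: σ_0 = 1397/28, σ_1 = -641/14, σ_2 = 125/4, σ_3 = -185/14, σ_4 = 437/28.
On [2, 3], g(x) = -4 - 115/14·(x - 2) + 125/8·(x - 2)² - 415/56·(x - 2)³.
With (x - 2) = 1/3: g(7/3) = -3989/756.

-5.2765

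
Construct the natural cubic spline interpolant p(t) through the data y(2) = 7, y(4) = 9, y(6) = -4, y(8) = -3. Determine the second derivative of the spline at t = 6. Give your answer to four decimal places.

7.1000

With σ_i denoting the second derivative at x_i, h_i = 2, 2, 2, and Δ_i = (y_(i+1) − y_i)/h_i = 1, -13/2, 1/2:
  2·σ_0 + 8·σ_1 + 2·σ_2 = 6(Δ_1 - Δ_0) = -45
  2·σ_1 + 8·σ_2 + 2·σ_3 = 6(Δ_2 - Δ_1) = 42
Natural end conditions: σ_0 = σ_3 = 0.
Hence σ_0 = 0, σ_1 = -37/5, σ_2 = 71/10, σ_3 = 0.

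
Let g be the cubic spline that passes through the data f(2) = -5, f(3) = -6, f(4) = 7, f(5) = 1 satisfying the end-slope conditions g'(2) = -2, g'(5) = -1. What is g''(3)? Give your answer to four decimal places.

Put M_i = g'' at the i-th knot. Here h = (1, 1, 1) and Δ = (-1, 13, -6), so the interior equations h_(i-1)·M_(i-1) + 2(h_(i-1)+h_i)·M_i + h_i·M_(i+1) = 6(Δ_i − Δ_(i-1)) read
  1·M_0 + 4·M_1 + 1·M_2 = 6(Δ_1 - Δ_0) = 84
  1·M_1 + 4·M_2 + 1·M_3 = 6(Δ_2 - Δ_1) = -114
Clamped end conditions give two more equations: 2h_0·M_0 + h_0·M_1 = 6(Δ_0 - g'(2)) = 6 and h_2·M_2 + 2h_2·M_3 = 6(g'(5) - Δ_2) = 30.
Solving the tridiagonal system: M_0 = -46/3, M_1 = 110/3, M_2 = -142/3, M_3 = 116/3.

36.6667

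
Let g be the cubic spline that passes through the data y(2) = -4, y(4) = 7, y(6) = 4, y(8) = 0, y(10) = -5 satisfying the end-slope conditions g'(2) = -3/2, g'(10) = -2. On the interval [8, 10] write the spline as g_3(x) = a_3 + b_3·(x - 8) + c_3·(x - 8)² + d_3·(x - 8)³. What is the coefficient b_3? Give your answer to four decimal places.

Write m_i for g''(x_i). With h_i = 2, 2, 2, 2 and divided differences Δ_i = 11/2, -3/2, -2, -5/2, the continuity of g' gives the tridiagonal system
  2·m_0 + 8·m_1 + 2·m_2 = 6(Δ_1 - Δ_0) = -42
  2·m_1 + 8·m_2 + 2·m_3 = 6(Δ_2 - Δ_1) = -3
  2·m_2 + 8·m_3 + 2·m_4 = 6(Δ_3 - Δ_2) = -3
Clamped end conditions give two more equations: 2h_0·m_0 + h_0·m_1 = 6(Δ_0 - g'(2)) = 42 and h_3·m_3 + 2h_3·m_4 = 6(g'(10) - Δ_3) = 3.
Hence m_0 = 859/56, m_1 = -271/28, m_2 = 19/8, m_3 = -37/28, m_4 = 79/56.
On [8, 10], with g_3(x) = a_3 + b_3·(x - 8) + c_3·(x - 8)² + d_3·(x - 8)³: c_3 = m_3/2 = -37/56, d_3 = (m_4 - m_3)/(6h_3) = 51/224, b_3 = Δ_3 - h_3(2m_3 + m_4)/6 = -117/56.

-2.0893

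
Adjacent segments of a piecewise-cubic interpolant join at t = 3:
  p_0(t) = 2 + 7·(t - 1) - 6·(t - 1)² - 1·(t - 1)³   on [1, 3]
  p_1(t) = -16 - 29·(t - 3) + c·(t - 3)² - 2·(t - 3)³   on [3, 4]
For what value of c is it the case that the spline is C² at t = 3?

-12

p_0''(t) = -12 - 6·(t - 1), so p_0''(3) = -24. On the right, p_1''(3) = 2c, so c = -12.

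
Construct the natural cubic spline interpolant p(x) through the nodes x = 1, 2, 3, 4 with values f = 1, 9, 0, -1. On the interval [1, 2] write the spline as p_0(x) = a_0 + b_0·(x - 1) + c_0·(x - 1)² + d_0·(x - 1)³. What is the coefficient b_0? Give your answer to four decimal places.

13.0667

Put m_i = p'' at the i-th knot. Here h = (1, 1, 1) and Δ = (8, -9, -1), so the interior equations h_(i-1)·m_(i-1) + 2(h_(i-1)+h_i)·m_i + h_i·m_(i+1) = 6(Δ_i − Δ_(i-1)) read
  1·m_0 + 4·m_1 + 1·m_2 = 6(Δ_1 - Δ_0) = -102
  1·m_1 + 4·m_2 + 1·m_3 = 6(Δ_2 - Δ_1) = 48
Natural end conditions: m_0 = m_3 = 0.
Solving the tridiagonal system: m_0 = 0, m_1 = -152/5, m_2 = 98/5, m_3 = 0.
On [1, 2], with p_0(x) = a_0 + b_0·(x - 1) + c_0·(x - 1)² + d_0·(x - 1)³: c_0 = m_0/2 = 0, d_0 = (m_1 - m_0)/(6h_0) = -76/15, b_0 = Δ_0 - h_0(2m_0 + m_1)/6 = 196/15.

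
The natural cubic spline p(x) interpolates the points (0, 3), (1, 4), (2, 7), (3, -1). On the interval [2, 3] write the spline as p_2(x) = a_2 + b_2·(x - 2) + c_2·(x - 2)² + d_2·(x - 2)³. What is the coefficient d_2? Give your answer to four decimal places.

Let M_i = p''(x_i). Step sizes h_i = 1, 1, 1; slopes of the chords Δ_i = (y_(i+1) - y_i)/h_i = 1, 3, -8.
  1·M_0 + 4·M_1 + 1·M_2 = 6(Δ_1 - Δ_0) = 12
  1·M_1 + 4·M_2 + 1·M_3 = 6(Δ_2 - Δ_1) = -66
Natural end conditions: M_0 = M_3 = 0.
Hence M_0 = 0, M_1 = 38/5, M_2 = -92/5, M_3 = 0.
On [2, 3], with p_2(x) = a_2 + b_2·(x - 2) + c_2·(x - 2)² + d_2·(x - 2)³: c_2 = M_2/2 = -46/5, d_2 = (M_3 - M_2)/(6h_2) = 46/15, b_2 = Δ_2 - h_2(2M_2 + M_3)/6 = -28/15.

3.0667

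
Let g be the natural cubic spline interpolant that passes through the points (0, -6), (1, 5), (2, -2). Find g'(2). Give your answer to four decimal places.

Put M_i = g'' at the i-th knot. Here h = (1, 1) and Δ = (11, -7), so the interior equations h_(i-1)·M_(i-1) + 2(h_(i-1)+h_i)·M_i + h_i·M_(i+1) = 6(Δ_i − Δ_(i-1)) read
  1·M_0 + 4·M_1 + 1·M_2 = 6(Δ_1 - Δ_0) = -108
Natural end conditions: M_0 = M_2 = 0.
Hence M_0 = 0, M_1 = -27, M_2 = 0.
On [1, 2], g'(x) = b_1 + 2c_1·(x - 1) + 3d_1·(x - 1)² with b_1 = Δ_1 - h_1(2M_1 + M_2)/6 = 2, c_1 = M_1/2 = -27/2, d_1 = (M_2 - M_1)/(6h_1) = 9/2. So g'(2) = -23/2.

-11.5000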